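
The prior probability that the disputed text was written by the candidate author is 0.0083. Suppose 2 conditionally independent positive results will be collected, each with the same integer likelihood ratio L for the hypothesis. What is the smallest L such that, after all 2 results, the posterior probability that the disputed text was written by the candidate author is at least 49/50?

77

Prior odds = 0.0083/0.9917 = 83/9917.
Target odds = 0.98/0.02 = 49.
Need L² ≥ 49 ÷ (83/9917) = 485933/83.
76² = 5776 < 485933/83 ≤ 5929 = 77², so L = 77.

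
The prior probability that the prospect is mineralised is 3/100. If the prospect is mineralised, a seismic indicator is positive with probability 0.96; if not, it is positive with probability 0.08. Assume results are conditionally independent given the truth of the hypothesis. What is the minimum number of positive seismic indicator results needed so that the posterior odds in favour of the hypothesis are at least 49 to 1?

3

Prior odds: 0.03 ÷ 0.97 = 3/97.
Likelihood ratio of a positive = 0.96/0.08 = 12.
Target odds = 49.
Need (3/97) × 12ⁿ ≥ 49, i.e. 12ⁿ ≥ 4753/3.
12² = 144 falls short of 4753/3 but 12³ = 1728 reaches it, so n = 3.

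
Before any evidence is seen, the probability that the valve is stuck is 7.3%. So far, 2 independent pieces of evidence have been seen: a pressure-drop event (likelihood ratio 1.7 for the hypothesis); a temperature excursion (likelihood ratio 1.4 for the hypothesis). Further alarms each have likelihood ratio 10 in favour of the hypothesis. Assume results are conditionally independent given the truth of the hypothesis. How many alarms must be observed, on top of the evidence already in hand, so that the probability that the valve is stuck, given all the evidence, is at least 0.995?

4

Prior odds = 0.073/0.927 = 73/927.
Combined Bayes factor of the evidence already in hand = 1.7 × 1.4 = 2.38.
Odds after that evidence = (73/927) × 2.38 = 8687/46350.
Target odds = 0.995/0.005 = 199.
Need 10ⁿ ≥ 199 ÷ (8687/46350) = 9223650/8687.
10³ = 1000 falls short of 9223650/8687 but 10⁴ = 10000 reaches it, so n = 4.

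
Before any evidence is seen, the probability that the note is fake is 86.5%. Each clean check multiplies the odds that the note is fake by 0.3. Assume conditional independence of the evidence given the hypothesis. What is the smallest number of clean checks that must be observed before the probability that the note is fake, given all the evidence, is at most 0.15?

Prior odds: 0.865 ÷ 0.135 = 173/27.
Likelihood ratio per clean check = 0.3.
Target odds: 0.15 ÷ 0.85 = 3/17.
Require 0.3ⁿ ≤ 3/17 ÷ (173/27) = 81/2941.
0.3² = 0.09 is still above 81/2941 but 0.3³ = 0.027 is at or below it, so n = 3.

3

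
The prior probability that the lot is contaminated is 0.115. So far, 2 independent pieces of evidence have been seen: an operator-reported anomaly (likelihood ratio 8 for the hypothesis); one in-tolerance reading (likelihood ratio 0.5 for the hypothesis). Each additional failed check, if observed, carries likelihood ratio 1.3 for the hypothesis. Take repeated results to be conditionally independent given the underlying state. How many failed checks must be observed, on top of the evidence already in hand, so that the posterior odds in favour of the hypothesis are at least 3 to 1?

7

Prior odds = 0.115/0.885 = 23/177.
Combined Bayes factor of the evidence already in hand = 8 × 0.5 = 4.
Odds after that evidence = (23/177) × 4 = 92/177.
Target odds = 3.
Need 1.3ⁿ ≥ 3 ÷ (92/177) = 531/92.
1.3⁶ = 4826809/1000000 falls short of 531/92 but 1.3⁷ = 62748517/10000000 reaches it, so n = 7.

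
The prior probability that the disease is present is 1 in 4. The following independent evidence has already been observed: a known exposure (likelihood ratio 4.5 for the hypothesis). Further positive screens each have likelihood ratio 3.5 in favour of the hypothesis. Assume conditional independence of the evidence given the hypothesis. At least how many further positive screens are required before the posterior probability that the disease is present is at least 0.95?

3

Prior odds = 0.25/0.75 = 1/3.
Bayes factor of the evidence already in hand = 4.5.
Odds after that evidence = (1/3) × 4.5 = 1.5.
Target odds = 0.95/0.05 = 19.
Need 3.5ⁿ ≥ 19 ÷ 1.5 = 38/3.
3.5² = 12.25 falls short of 38/3 but 3.5³ = 42.875 reaches it, so n = 3.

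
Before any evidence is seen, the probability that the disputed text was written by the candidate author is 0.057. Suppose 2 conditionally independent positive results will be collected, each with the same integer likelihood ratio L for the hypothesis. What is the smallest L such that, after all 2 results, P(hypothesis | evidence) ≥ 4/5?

9

Prior odds = 0.057/0.943 = 57/943.
Target odds = 0.8/0.2 = 4.
Need L² ≥ 4 ÷ (57/943) = 3772/57.
8² = 64 < 3772/57 ≤ 81 = 9², so L = 9.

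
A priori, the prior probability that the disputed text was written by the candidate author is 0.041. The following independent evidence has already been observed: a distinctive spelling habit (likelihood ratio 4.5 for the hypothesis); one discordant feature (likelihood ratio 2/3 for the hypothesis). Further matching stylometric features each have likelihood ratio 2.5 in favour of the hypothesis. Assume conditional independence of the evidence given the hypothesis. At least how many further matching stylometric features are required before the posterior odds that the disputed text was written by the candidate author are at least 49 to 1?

7

Prior odds = 0.041/0.959 = 41/959.
Combined Bayes factor of the evidence already in hand = 4.5 × (2/3) = 3.
Odds after that evidence = (41/959) × 3 = 123/959.
Target odds = 49.
Need 2.5ⁿ ≥ 49 ÷ (123/959) = 46991/123.
2.5⁶ = 244.140625 falls short of 46991/123 but 2.5⁷ = 610.3515625 reaches it, so n = 7.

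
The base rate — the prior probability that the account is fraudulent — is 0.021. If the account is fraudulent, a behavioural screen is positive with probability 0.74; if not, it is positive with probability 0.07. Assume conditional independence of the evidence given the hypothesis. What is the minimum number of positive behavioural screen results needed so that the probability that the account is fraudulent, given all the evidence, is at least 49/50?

Prior odds: 0.021 ÷ 0.979 = 21/979.
Likelihood ratio of a positive = 0.74/0.07 = 74/7.
Target odds: 0.98 ÷ 0.02 = 49.
Require (74/7)ⁿ ≥ 49 ÷ (21/979) = 6853/3.
(74/7)³ = 405224/343 falls short of 6853/3 but (74/7)⁴ = 29986576/2401 reaches it, so n = 4.

4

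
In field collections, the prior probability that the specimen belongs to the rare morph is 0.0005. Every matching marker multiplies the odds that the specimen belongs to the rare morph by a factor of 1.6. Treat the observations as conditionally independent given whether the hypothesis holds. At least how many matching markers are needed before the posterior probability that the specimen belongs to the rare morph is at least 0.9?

21

Prior odds = 0.0005/0.9995 = 1/1999.
Likelihood ratio per matching marker = 1.6.
Target odds: 0.9 ÷ 0.1 = 9.
Require 1.6ⁿ ≥ 9 ÷ (1/1999) = 17991.
1.6²⁰ ≈12089.3 falls short of 17991 but 1.6²¹ ≈19342.8 reaches it, so n = 21.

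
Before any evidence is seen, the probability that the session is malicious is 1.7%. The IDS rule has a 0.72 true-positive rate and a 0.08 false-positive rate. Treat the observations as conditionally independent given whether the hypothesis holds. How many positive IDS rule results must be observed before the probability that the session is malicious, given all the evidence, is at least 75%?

Prior odds = 0.017/0.983 = 17/983.
Likelihood ratio of a positive result = 0.72/0.08 = 9.
Target posterior odds = 0.75/0.25 = 3.
Require 9ⁿ ≥ 3 ÷ (17/983) = 2949/17.
9² = 81 falls short of 2949/17 but 9³ = 729 reaches it, so n = 3.

3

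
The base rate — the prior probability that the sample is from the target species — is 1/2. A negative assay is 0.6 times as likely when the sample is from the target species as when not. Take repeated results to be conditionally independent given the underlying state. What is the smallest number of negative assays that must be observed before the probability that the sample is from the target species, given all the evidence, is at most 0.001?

14

Prior odds = 0.5/0.5 = 1.
Likelihood ratio per negative assay = 0.6.
Target odds: 0.001 ÷ 0.999 = 1/999.
Need 1 × 0.6ⁿ ≤ 1/999, i.e. 0.6ⁿ ≤ 1/999.
0.6¹³ ≈0.00130607 is still above 1/999 but 0.6¹⁴ ≈0.000783642 is at or below it, so n = 14.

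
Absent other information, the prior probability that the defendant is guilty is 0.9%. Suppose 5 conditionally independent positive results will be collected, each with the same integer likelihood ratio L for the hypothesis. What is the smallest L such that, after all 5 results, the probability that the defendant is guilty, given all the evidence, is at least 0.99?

Prior odds = 0.009/0.991 = 9/991.
Target odds = 0.99/0.01 = 99.
Need L⁵ ≥ 99 ÷ (9/991) = 10901.
6⁵ = 7776 < 10901 ≤ 16807 = 7⁵, so L = 7.

7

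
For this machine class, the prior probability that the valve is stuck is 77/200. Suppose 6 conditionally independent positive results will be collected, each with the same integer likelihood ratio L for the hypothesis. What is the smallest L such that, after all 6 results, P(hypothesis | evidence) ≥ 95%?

2

Prior odds = 0.385/0.615 = 77/123.
Target odds = 0.95/0.05 = 19.
Need L⁶ ≥ 19 ÷ (77/123) = 2337/77.
1⁶ = 1 < 2337/77 ≤ 64 = 2⁶, so L = 2.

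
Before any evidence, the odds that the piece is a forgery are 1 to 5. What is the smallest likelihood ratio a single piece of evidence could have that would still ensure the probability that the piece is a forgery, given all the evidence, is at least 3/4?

15

Prior odds = 0.2.
Target odds = 0.75/0.25 = 3.
Required Bayes factor = 3 ÷ 0.2 = 15.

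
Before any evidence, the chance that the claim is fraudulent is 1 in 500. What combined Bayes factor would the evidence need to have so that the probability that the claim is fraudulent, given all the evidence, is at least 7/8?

Prior odds = 0.002/0.998 = 1/499.
Target odds = 0.875/0.125 = 7.
Required Bayes factor = 7 ÷ (1/499) = 3493.

3493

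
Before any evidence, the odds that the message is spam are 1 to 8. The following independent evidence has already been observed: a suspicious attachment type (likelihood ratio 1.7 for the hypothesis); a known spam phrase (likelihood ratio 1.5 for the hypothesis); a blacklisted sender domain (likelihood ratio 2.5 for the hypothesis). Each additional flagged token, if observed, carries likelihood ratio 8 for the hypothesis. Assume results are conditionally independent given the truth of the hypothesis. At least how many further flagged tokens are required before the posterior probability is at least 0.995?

Prior odds = 0.125.
Combined Bayes factor of the evidence already in hand = 1.7 × 1.5 × 2.5 = 6.375.
Odds after that evidence = 0.125 × 6.375 = 0.796875.
Target odds = 0.995/0.005 = 199.
Need 8ⁿ ≥ 199 ÷ 0.796875 = 12736/51.
8² = 64 falls short of 12736/51 but 8³ = 512 reaches it, so n = 3.

3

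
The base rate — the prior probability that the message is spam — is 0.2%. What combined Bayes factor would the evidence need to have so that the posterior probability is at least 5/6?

Prior odds = 0.002/0.998 = 1/499.
Target odds = (5/6)/(1/6) = 5.
Required Bayes factor = 5 ÷ (1/499) = 2495.

2495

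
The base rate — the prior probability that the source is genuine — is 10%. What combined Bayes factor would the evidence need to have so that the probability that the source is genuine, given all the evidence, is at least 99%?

891

Prior odds = 0.1/0.9 = 1/9.
Target odds = 0.99/0.01 = 99.
Required Bayes factor = 99 ÷ (1/9) = 891.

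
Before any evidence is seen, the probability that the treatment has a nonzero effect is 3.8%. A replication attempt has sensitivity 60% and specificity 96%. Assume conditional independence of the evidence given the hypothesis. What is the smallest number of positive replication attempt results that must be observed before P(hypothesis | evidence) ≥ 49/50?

3

Prior odds: 0.038 ÷ 0.962 = 19/481.
False-positive rate = 1 − 0.96 = 0.04; likelihood ratio of a positive = 0.6/0.04 = 15.
Target posterior odds = 0.98/0.02 = 49.
Need (19/481) × 15ⁿ ≥ 49, i.e. 15ⁿ ≥ 23569/19.
15² = 225 falls short of 23569/19 but 15³ = 3375 reaches it, so n = 3.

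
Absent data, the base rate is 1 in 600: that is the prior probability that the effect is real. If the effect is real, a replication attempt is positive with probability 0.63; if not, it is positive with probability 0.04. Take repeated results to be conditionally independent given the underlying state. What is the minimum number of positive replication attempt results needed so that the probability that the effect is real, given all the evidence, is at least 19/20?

Prior odds: (1/600) ÷ (599/600) = 1/599.
Likelihood ratio of a positive = 0.63/0.04 = 15.75.
Target posterior odds = 0.95/0.05 = 19.
Need (1/599) × 15.75ⁿ ≥ 19, i.e. 15.75ⁿ ≥ 11381.
15.75³ = 3906.984375 falls short of 11381 but 15.75⁴ = 15752961/256 reaches it, so n = 4.

4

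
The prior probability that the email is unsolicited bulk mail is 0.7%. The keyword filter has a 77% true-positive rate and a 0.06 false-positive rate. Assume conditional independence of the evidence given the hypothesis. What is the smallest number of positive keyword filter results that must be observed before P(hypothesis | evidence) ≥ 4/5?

3

Prior odds = 0.007/0.993 = 7/993.
Likelihood ratio of a positive result = 0.77/0.06 = 77/6.
Target posterior odds = 0.8/0.2 = 4.
Require (77/6)ⁿ ≥ 4 ÷ (7/993) = 3972/7.
(77/6)² = 5929/36 falls short of 3972/7 but (77/6)³ = 456533/216 reaches it, so n = 3.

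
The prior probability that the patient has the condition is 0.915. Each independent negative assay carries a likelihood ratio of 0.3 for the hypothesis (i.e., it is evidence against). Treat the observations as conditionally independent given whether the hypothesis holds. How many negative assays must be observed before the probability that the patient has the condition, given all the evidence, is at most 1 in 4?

Prior odds: 0.915 ÷ 0.085 = 183/17.
Likelihood ratio per negative assay = 0.3.
Target posterior odds = 0.25/0.75 = 1/3.
Require 0.3ⁿ ≤ 1/3 ÷ (183/17) = 17/549.
0.3² = 0.09 is still above 17/549 but 0.3³ = 0.027 is at or below it, so n = 3.

3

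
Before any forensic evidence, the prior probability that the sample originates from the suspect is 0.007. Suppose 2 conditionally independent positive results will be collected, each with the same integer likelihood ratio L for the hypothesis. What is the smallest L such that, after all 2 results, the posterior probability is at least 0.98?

84

Prior odds = 0.007/0.993 = 7/993.
Target odds = 0.98/0.02 = 49.
Need L² ≥ 49 ÷ (7/993) = 6951.
83² = 6889 < 6951 ≤ 7056 = 84², so L = 84.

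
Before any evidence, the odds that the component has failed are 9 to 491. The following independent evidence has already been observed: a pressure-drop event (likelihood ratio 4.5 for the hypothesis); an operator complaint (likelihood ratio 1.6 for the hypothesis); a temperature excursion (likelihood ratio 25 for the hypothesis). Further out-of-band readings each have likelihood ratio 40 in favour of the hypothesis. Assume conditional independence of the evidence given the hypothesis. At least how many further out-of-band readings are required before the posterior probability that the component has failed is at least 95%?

Prior odds = 9/491.
Combined Bayes factor of the evidence already in hand = 4.5 × 1.6 × 25 = 180.
Odds after that evidence = (9/491) × 180 = 1620/491.
Target odds = 0.95/0.05 = 19.
Need 40ⁿ ≥ 19 ÷ (1620/491) = 9329/1620.
40¹ = 40, which meets the required 9329/1620; so n = 1.

1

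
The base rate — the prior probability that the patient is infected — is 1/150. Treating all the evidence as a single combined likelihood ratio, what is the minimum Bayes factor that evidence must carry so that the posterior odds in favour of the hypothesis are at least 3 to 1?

Prior odds = (1/150)/(149/150) = 1/149.
Target odds = 3.
Required Bayes factor = 3 ÷ (1/149) = 447.

447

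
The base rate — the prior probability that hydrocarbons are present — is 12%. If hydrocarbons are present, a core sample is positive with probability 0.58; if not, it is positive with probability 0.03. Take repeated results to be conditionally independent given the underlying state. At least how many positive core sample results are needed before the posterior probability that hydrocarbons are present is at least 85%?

Prior odds = 0.12/0.88 = 3/22.
Likelihood ratio of a positive = 0.58/0.03 = 58/3.
Target odds: 0.85 ÷ 0.15 = 17/3.
Require (58/3)ⁿ ≥ 17/3 ÷ (3/22) = 374/9.
(58/3)¹ = 58/3 falls short of 374/9 but (58/3)² = 3364/9 reaches it, so n = 2.

2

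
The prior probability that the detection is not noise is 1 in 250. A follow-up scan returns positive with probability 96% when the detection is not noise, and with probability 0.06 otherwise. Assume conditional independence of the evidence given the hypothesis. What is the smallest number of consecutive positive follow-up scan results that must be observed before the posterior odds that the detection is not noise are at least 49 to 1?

4

Prior odds: 0.004 ÷ 0.996 = 1/249.
Likelihood ratio of a positive result = 0.96/0.06 = 16.
Target odds = 49.
Require 16ⁿ ≥ 49 ÷ (1/249) = 12201.
16³ = 4096 falls short of 12201 but 16⁴ = 65536 reaches it, so n = 4.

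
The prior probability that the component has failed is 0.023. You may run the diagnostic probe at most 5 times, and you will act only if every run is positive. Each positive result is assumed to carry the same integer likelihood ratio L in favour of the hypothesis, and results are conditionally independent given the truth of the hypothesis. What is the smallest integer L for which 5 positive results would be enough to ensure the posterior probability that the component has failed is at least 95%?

4

Prior odds = 0.023/0.977 = 23/977.
Target odds = 0.95/0.05 = 19.
Need L⁵ ≥ 19 ÷ (23/977) = 18563/23.
3⁵ = 243 < 18563/23 ≤ 1024 = 4⁵, so L = 4.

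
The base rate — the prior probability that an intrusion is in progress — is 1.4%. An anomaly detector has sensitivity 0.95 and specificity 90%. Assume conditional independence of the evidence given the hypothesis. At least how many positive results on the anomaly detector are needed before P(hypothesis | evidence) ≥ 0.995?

Prior odds = 0.014/0.986 = 7/493.
False-positive rate = 1 − 0.9 = 0.1; likelihood ratio of a positive = 0.95/0.1 = 9.5.
Target odds: 0.995 ÷ 0.005 = 199.
Need (7/493) × 9.5ⁿ ≥ 199, i.e. 9.5ⁿ ≥ 98107/7.
9.5⁴ = 8145.0625 falls short of 98107/7 but 9.5⁵ = 77378.09375 reaches it, so n = 5.

5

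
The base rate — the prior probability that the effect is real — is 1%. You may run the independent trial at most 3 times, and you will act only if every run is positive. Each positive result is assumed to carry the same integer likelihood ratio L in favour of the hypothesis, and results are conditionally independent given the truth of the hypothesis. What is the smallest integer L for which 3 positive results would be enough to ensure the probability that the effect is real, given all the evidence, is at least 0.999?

47

Prior odds = 0.01/0.99 = 1/99.
Target odds = 0.999/0.001 = 999.
Need L³ ≥ 999 ÷ (1/99) = 98901.
46³ = 97336 < 98901 ≤ 103823 = 47³, so L = 47.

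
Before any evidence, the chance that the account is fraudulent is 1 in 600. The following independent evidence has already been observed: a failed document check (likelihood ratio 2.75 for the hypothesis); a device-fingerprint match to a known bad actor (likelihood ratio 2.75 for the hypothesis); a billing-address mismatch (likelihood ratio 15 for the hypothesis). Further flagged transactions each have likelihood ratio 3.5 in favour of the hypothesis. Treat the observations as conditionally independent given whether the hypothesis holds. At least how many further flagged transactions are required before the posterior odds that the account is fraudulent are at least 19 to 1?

4

Prior odds = (1/600)/(599/600) = 1/599.
Combined Bayes factor of the evidence already in hand = 2.75 × 2.75 × 15 = 113.4375.
Odds after that evidence = (1/599) × 113.4375 = 1815/9584.
Target odds = 19.
Need 3.5ⁿ ≥ 19 ÷ (1815/9584) = 182096/1815.
3.5³ = 42.875 falls short of 182096/1815 but 3.5⁴ = 150.0625 reaches it, so n = 4.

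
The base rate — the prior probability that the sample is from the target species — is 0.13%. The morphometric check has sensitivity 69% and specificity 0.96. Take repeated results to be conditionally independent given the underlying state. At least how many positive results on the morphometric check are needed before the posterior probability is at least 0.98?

4

Prior odds: 0.0013 ÷ 0.9987 = 13/9987.
False-positive rate = 1 − 0.96 = 0.04; likelihood ratio of a positive = 0.69/0.04 = 17.25.
Target odds: 0.98 ÷ 0.02 = 49.
Need (13/9987) × 17.25ⁿ ≥ 49, i.e. 17.25ⁿ ≥ 489363/13.
17.25³ = 5132.953125 falls short of 489363/13 but 17.25⁴ = 22667121/256 reaches it, so n = 4.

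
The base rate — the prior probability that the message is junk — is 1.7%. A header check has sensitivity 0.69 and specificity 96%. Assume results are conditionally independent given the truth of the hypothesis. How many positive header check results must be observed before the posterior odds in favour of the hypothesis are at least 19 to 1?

Prior odds: 0.017 ÷ 0.983 = 17/983.
False-positive rate = 1 − 0.96 = 0.04; likelihood ratio of a positive = 0.69/0.04 = 17.25.
Target odds = 19.
Need (17/983) × 17.25ⁿ ≥ 19, i.e. 17.25ⁿ ≥ 18677/17.
17.25² = 297.5625 falls short of 18677/17 but 17.25³ = 5132.953125 reaches it, so n = 3.

3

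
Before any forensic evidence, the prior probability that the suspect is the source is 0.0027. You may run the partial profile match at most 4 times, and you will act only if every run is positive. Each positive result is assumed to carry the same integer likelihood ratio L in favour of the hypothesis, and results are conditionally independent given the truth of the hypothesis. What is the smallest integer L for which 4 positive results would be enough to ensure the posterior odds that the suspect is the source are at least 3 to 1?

Prior odds = 0.0027/0.9973 = 27/9973.
Target odds = 3.
Need L⁴ ≥ 3 ÷ (27/9973) = 9973/9.
5⁴ = 625 < 9973/9 ≤ 1296 = 6⁴, so L = 6.

6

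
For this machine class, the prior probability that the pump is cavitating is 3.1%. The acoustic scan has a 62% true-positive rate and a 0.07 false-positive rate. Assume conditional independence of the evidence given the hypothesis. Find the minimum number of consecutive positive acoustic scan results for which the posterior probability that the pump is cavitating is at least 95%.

3

Prior odds: 0.031 ÷ 0.969 = 31/969.
Likelihood ratio of a positive result = 0.62/0.07 = 62/7.
Target posterior odds = 0.95/0.05 = 19.
Require (62/7)ⁿ ≥ 19 ÷ (31/969) = 18411/31.
(62/7)² = 3844/49 falls short of 18411/31 but (62/7)³ = 238328/343 reaches it, so n = 3.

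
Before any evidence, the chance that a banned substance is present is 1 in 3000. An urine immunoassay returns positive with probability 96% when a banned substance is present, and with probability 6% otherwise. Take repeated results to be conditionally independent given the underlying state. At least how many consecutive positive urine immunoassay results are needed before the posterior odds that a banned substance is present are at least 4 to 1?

4

Prior odds = (1/3000)/(2999/3000) = 1/2999.
Likelihood ratio of a positive result = 0.96/0.06 = 16.
Target odds = 4.
Need (1/2999) × 16ⁿ ≥ 4, i.e. 16ⁿ ≥ 11996.
16³ = 4096 falls short of 11996 but 16⁴ = 65536 reaches it, so n = 4.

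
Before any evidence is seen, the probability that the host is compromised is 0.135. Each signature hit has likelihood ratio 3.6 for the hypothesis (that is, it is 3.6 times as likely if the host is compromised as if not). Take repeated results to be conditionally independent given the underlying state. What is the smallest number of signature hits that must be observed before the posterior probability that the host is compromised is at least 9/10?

Prior odds = 0.135/0.865 = 27/173.
Likelihood ratio per signature hit = 3.6.
Target odds: 0.9 ÷ 0.1 = 9.
Require 3.6ⁿ ≥ 9 ÷ (27/173) = 173/3.
3.6³ = 46.656 falls short of 173/3 but 3.6⁴ = 167.9616 reaches it, so n = 4.

4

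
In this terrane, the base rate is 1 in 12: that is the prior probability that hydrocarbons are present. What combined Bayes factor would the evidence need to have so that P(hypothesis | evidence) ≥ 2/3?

Prior odds = (1/12)/(11/12) = 1/11.
Target odds = (2/3)/(1/3) = 2.
Required Bayes factor = 2 ÷ (1/11) = 22.

22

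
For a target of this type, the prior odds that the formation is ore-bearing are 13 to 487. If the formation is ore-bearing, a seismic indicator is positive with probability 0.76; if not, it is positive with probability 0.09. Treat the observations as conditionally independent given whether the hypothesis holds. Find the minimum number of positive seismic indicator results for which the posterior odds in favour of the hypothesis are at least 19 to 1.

4

Prior odds = 13/487.
Likelihood ratio of a positive = 0.76/0.09 = 76/9.
Target odds = 19.
Need (13/487) × (76/9)ⁿ ≥ 19, i.e. (76/9)ⁿ ≥ 9253/13.
(76/9)³ = 438976/729 falls short of 9253/13 but (76/9)⁴ = 33362176/6561 reaches it, so n = 4.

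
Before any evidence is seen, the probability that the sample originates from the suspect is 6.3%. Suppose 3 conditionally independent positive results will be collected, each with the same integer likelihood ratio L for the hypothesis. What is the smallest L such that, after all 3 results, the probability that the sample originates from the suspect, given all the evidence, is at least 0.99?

12

Prior odds = 0.063/0.937 = 63/937.
Target odds = 0.99/0.01 = 99.
Need L³ ≥ 99 ÷ (63/937) = 10307/7.
11³ = 1331 < 10307/7 ≤ 1728 = 12³, so L = 12.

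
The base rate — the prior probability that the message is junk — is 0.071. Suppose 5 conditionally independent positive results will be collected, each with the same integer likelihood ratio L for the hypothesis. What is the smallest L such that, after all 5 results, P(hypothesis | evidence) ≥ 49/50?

Prior odds = 0.071/0.929 = 71/929.
Target odds = 0.98/0.02 = 49.
Need L⁵ ≥ 49 ÷ (71/929) = 45521/71.
3⁵ = 243 < 45521/71 ≤ 1024 = 4⁵, so L = 4.

4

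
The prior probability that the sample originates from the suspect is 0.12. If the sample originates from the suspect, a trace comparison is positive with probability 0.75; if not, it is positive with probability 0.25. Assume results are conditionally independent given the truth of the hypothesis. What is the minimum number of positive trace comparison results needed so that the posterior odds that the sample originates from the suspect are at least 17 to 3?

Prior odds = 0.12/0.88 = 3/22.
Likelihood ratio of a positive = 0.75/0.25 = 3.
Target odds = 17/3.
Need (3/22) × 3ⁿ ≥ 17/3, i.e. 3ⁿ ≥ 374/9.
3³ = 27 falls short of 374/9 but 3⁴ = 81 reaches it, so n = 4.

4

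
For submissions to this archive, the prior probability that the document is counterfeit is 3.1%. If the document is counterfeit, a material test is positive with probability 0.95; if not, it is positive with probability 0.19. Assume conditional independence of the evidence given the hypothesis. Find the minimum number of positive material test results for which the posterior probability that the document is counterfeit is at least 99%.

Prior odds: 0.031 ÷ 0.969 = 31/969.
Likelihood ratio of a positive = 0.95/0.19 = 5.
Target odds: 0.99 ÷ 0.01 = 99.
Require 5ⁿ ≥ 99 ÷ (31/969) = 95931/31.
5⁴ = 625 falls short of 95931/31 but 5⁵ = 3125 reaches it, so n = 5.

5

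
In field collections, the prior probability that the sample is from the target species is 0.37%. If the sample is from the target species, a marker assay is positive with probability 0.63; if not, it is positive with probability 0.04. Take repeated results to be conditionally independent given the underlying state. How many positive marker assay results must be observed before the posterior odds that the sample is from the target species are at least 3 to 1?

3

Prior odds: 0.0037 ÷ 0.9963 = 37/9963.
Likelihood ratio of a positive = 0.63/0.04 = 15.75.
Target odds = 3.
Require 15.75ⁿ ≥ 3 ÷ (37/9963) = 29889/37.
15.75² = 248.0625 falls short of 29889/37 but 15.75³ = 3906.984375 reaches it, so n = 3.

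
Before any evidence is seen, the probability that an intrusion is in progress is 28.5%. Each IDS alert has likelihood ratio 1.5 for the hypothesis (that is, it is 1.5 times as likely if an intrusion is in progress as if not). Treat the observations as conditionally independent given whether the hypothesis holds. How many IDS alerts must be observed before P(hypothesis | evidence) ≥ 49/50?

Prior odds = 0.285/0.715 = 57/143.
Likelihood ratio per IDS alert = 1.5.
Target odds: 0.98 ÷ 0.02 = 49.
Require 1.5ⁿ ≥ 49 ÷ (57/143) = 7007/57.
1.5¹¹ = 177147/2048 falls short of 7007/57 but 1.5¹² = 531441/4096 reaches it, so n = 12.

12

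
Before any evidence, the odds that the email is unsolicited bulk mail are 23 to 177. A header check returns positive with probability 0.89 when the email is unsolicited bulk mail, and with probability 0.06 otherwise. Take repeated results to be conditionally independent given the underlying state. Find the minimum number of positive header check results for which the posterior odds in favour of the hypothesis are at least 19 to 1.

2

Prior odds = 23/177.
Likelihood ratio of a positive result = 0.89/0.06 = 89/6.
Target odds = 19.
Require (89/6)ⁿ ≥ 19 ÷ (23/177) = 3363/23.
(89/6)¹ = 89/6 falls short of 3363/23 but (89/6)² = 7921/36 reaches it, so n = 2.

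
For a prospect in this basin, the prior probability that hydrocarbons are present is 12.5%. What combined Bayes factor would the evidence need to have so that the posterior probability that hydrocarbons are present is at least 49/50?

343

Prior odds = 0.125/0.875 = 1/7.
Target odds = 0.98/0.02 = 49.
Required Bayes factor = 49 ÷ (1/7) = 343.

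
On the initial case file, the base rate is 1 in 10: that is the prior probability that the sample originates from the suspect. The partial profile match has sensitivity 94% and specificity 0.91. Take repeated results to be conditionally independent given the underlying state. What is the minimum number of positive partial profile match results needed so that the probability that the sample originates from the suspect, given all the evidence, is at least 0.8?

2

Prior odds: 0.1 ÷ 0.9 = 1/9.
False-positive rate = 1 − 0.91 = 0.09; likelihood ratio of a positive = 0.94/0.09 = 94/9.
Target odds: 0.8 ÷ 0.2 = 4.
Require (94/9)ⁿ ≥ 4 ÷ (1/9) = 36.
(94/9)¹ = 94/9 falls short of 36 but (94/9)² = 8836/81 reaches it, so n = 2.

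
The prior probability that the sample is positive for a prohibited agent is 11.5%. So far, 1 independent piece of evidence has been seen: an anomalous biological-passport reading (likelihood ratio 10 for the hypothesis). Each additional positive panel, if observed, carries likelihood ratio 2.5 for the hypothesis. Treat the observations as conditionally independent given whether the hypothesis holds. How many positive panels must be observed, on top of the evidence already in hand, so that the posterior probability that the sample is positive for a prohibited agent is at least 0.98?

Prior odds = 0.115/0.885 = 23/177.
Bayes factor of the evidence already in hand = 10.
Odds after that evidence = (23/177) × 10 = 230/177.
Target odds = 0.98/0.02 = 49.
Need 2.5ⁿ ≥ 49 ÷ (230/177) = 8673/230.
2.5³ = 15.625 falls short of 8673/230 but 2.5⁴ = 39.0625 reaches it, so n = 4.

4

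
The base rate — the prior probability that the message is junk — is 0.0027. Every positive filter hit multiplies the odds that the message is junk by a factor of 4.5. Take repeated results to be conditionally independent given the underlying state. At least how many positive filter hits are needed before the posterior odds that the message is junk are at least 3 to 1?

5

Prior odds: 0.0027 ÷ 0.9973 = 27/9973.
Likelihood ratio per positive filter hit = 4.5.
Target odds = 3.
Need (27/9973) × 4.5ⁿ ≥ 3, i.e. 4.5ⁿ ≥ 9973/9.
4.5⁴ = 410.0625 falls short of 9973/9 but 4.5⁵ = 1845.28125 reaches it, so n = 5.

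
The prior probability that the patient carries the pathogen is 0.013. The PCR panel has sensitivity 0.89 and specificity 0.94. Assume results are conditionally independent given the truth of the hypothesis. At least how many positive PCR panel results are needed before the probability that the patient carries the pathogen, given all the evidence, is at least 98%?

Prior odds: 0.013 ÷ 0.987 = 13/987.
False-positive rate = 1 − 0.94 = 0.06; likelihood ratio of a positive = 0.89/0.06 = 89/6.
Target posterior odds = 0.98/0.02 = 49.
Require (89/6)ⁿ ≥ 49 ÷ (13/987) = 48363/13.
(89/6)³ = 704969/216 falls short of 48363/13 but (89/6)⁴ = 62742241/1296 reaches it, so n = 4.

4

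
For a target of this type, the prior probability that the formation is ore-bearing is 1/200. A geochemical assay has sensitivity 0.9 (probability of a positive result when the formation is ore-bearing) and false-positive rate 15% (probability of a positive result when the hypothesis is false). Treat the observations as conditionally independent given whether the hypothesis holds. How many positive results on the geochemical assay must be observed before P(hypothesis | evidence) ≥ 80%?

Prior odds: 0.005 ÷ 0.995 = 1/199.
Likelihood ratio of a positive result = 0.9/0.15 = 6.
Target posterior odds = 0.8/0.2 = 4.
Need (1/199) × 6ⁿ ≥ 4, i.e. 6ⁿ ≥ 796.
6³ = 216 falls short of 796 but 6⁴ = 1296 reaches it, so n = 4.

4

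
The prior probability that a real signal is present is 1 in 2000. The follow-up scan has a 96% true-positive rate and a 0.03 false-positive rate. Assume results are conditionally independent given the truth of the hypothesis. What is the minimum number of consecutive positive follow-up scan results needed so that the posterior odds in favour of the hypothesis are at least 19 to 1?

4

Prior odds: 0.0005 ÷ 0.9995 = 1/1999.
Likelihood ratio of a positive result = 0.96/0.03 = 32.
Target odds = 19.
Require 32ⁿ ≥ 19 ÷ (1/1999) = 37981.
32³ = 32768 falls short of 37981 but 32⁴ = 1048576 reaches it, so n = 4.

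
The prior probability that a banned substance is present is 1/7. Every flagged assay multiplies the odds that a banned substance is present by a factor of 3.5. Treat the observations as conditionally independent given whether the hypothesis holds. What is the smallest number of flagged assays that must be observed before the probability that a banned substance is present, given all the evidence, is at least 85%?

Prior odds = (1/7)/(6/7) = 1/6.
Likelihood ratio per flagged assay = 3.5.
Target odds: 0.85 ÷ 0.15 = 17/3.
Need (1/6) × 3.5ⁿ ≥ 17/3, i.e. 3.5ⁿ ≥ 34.
3.5² = 12.25 falls short of 34 but 3.5³ = 42.875 reaches it, so n = 3.

3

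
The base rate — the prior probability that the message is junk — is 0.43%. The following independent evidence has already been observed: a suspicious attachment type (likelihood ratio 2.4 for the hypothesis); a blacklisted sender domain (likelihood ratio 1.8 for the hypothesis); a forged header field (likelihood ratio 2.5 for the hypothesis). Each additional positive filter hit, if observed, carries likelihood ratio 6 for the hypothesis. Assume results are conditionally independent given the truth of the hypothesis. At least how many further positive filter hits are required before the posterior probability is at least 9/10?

Prior odds = 0.0043/0.9957 = 43/9957.
Combined Bayes factor of the evidence already in hand = 2.4 × 1.8 × 2.5 = 10.8.
Odds after that evidence = (43/9957) × 10.8 = 774/16595.
Target odds = 0.9/0.1 = 9.
Need 6ⁿ ≥ 9 ÷ (774/16595) = 16595/86.
6² = 36 falls short of 16595/86 but 6³ = 216 reaches it, so n = 3.

3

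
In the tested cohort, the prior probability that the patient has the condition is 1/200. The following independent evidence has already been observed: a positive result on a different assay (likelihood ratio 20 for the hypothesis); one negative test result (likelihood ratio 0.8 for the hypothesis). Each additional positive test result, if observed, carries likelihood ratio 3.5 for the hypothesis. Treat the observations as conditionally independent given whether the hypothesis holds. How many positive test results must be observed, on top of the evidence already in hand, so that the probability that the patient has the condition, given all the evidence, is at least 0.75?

Prior odds = 0.005/0.995 = 1/199.
Combined Bayes factor of the evidence already in hand = 20 × 0.8 = 16.
Odds after that evidence = (1/199) × 16 = 16/199.
Target odds = 0.75/0.25 = 3.
Need 3.5ⁿ ≥ 3 ÷ (16/199) = 37.3125.
3.5² = 12.25 falls short of 37.3125 but 3.5³ = 42.875 reaches it, so n = 3.

3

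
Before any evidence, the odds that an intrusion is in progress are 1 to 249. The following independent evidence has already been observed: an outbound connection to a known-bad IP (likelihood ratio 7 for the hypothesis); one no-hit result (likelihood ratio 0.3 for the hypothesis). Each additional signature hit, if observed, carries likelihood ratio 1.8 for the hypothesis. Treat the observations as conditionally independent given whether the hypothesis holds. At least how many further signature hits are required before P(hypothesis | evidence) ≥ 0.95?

Prior odds = 1/249.
Combined Bayes factor of the evidence already in hand = 7 × 0.3 = 2.1.
Odds after that evidence = (1/249) × 2.1 = 7/830.
Target odds = 0.95/0.05 = 19.
Need 1.8ⁿ ≥ 19 ÷ (7/830) = 15770/7.
1.8¹³ ≈2082.3 falls short of 15770/7 but 1.8¹⁴ ≈3748.13 reaches it, so n = 14.

14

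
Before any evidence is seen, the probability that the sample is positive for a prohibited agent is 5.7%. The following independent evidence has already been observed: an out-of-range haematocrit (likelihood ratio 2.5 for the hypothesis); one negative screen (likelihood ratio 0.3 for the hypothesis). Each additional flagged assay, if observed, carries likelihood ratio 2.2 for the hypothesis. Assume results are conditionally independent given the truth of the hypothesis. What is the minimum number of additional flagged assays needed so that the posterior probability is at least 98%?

9

Prior odds = 0.057/0.943 = 57/943.
Combined Bayes factor of the evidence already in hand = 2.5 × 0.3 = 0.75.
Odds after that evidence = (57/943) × 0.75 = 171/3772.
Target odds = 0.98/0.02 = 49.
Need 2.2ⁿ ≥ 49 ÷ (171/3772) = 184828/171.
2.2⁸ = 214358881/390625 falls short of 184828/171 but 2.2⁹ ≈1207.27 reaches it, so n = 9.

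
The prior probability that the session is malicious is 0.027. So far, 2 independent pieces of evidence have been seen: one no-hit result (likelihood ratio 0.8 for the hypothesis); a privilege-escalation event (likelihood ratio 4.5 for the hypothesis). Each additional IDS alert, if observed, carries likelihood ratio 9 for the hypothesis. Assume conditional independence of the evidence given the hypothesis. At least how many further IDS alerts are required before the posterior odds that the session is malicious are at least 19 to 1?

3

Prior odds = 0.027/0.973 = 27/973.
Combined Bayes factor of the evidence already in hand = 0.8 × 4.5 = 3.6.
Odds after that evidence = (27/973) × 3.6 = 486/4865.
Target odds = 19.
Need 9ⁿ ≥ 19 ÷ (486/4865) = 92435/486.
9² = 81 falls short of 92435/486 but 9³ = 729 reaches it, so n = 3.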